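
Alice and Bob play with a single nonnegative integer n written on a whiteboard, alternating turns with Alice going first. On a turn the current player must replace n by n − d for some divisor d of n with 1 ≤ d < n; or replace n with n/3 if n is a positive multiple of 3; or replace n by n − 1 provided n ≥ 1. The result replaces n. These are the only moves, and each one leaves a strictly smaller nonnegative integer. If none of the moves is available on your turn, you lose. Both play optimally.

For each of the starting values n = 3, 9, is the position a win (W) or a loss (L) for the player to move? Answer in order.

Classify positions by backward induction: terminal positions (no move available) are L. From any other position, the mover wins iff some move reaches an L.
n=0: no move → L
n=1: can move to 0, which is L ⇒ W
n=2: the only move is to 1(W), a W ⇒ L
n=3: can move to 2, which is L ⇒ W
n=4: can move to 2, which is L ⇒ W
n=5: the only move is to 4(W), a W ⇒ L
n=6: can move to 2, which is L ⇒ W
n=7: the only move is to 6(W), a W ⇒ L
n=8: can move to 7, which is L ⇒ W
n=9: moves to 3(W), 6(W), 8(W); every one is W ⇒ L

3: W, 9: L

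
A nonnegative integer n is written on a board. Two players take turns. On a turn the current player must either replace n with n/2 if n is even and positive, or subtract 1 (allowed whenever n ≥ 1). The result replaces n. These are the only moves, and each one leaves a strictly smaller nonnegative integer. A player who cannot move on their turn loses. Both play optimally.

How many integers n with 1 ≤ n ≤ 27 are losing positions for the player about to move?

Compute win/loss labels from the base case upward. A position with no move is L. Any other position is W if it can reach an L in one move, else L.
n=0: no move → L
n=1: reaches L-position 0 → W
n=2: only reaches 1(W), which is W → L
n=3: reaches L-position 2 → W
n=4: reaches L-position 2 → W
n=5: only reaches 4(W), which is W → L
n=6: reaches L-position 5 → W
n=7: only reaches 6(W), which is W → L
n=8: reaches L-position 7 → W
n=9: only reaches 8(W), which is W → L
n=10: reaches L-position 5 → W
n=11: only reaches 10(W), which is W → L
n=12: reaches L-position 11 → W
n=13: only reaches 12(W), which is W → L
n=14: reaches L-position 7 → W
n=15: only reaches 14(W), which is W → L
n=16: reaches L-position 15 → W
n=17: only reaches 16(W), which is W → L
n=18: reaches L-position 9 → W
n=19: only reaches 18(W), which is W → L
n=20: reaches L-position 19 → W
n=21: only reaches 20(W), which is W → L
n=22: reaches L-position 11 → W
n=23: only reaches 22(W), which is W → L
n=24: reaches L-position 23 → W
n=25: only reaches 24(W), which is W → L
n=26: reaches L-position 13 → W
n=27: only reaches 26(W), which is W → L
L entries with 1 ≤ n ≤ 27 (n=0 is outside the asked range and is not counted): n = 2, 5, 7, 9, 11, 13, 15, 17, 19, 21, 23, 25, 27; that makes 13.

13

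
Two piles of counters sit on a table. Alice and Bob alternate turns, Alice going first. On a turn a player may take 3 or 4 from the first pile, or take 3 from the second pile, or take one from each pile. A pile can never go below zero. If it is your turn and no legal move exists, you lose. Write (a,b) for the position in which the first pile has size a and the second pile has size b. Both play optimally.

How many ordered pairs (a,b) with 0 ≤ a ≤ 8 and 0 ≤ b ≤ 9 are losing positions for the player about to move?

32

Label each position W (a win for the player to move) or L (a loss). A position with no legal move is L; any other position is W exactly when some move reaches an L, and L when every move reaches a W.
Every move lowers a or b (never raises either), so fill the grid row by row in increasing a, and left to right within a row: each cell's successors are then already labelled.
      b=0  b=1  b=2  b=3  b=4  b=5  b=6  b=7  b=8  b=9
a=0:    L    L    L    W    W    W    L    L    L    W
a=1:    L    W    W    W    L    L    L    W    W    W
a=2:    L    W    L    W    L    W    W    W    L    L
a=3:    W    W    W    W    L    W    W    W    W    W
a=4:    W    W    W    L    W    W    W    W    W    L
a=5:    W    L    W    L    W    W    W    L    W    W
a=6:    W    L    W    L    W    L    W    L    W    W
a=7:    L    L    W    W    W    L    W    L    W    W
a=8:    L    W    W    W    L    L    W    W    W    W
Cells with no legal move (terminal, hence L): (0,0), (0,1), (0,2), (1,0), (2,0).
The remaining L cells, each justified by listing all of its moves:
(0,6): →(0,3)(W) only, which is W, so L
(0,7): →(0,4)(W) only, which is W, so L
(0,8): →(0,5)(W) only, which is W, so L
(1,4): →(1,1)(W), (0,3)(W) — all W, so L
(1,5): →(1,2)(W), (0,4)(W) — all W, so L
(1,6): →(1,3)(W), (0,5)(W) — all W, so L
(2,2): →(1,1)(W) only, which is W, so L
(2,4): →(2,1)(W), (1,3)(W) — all W, so L
(2,8): →(2,5)(W), (1,7)(W) — all W, so L
(2,9): →(2,6)(W), (1,8)(W) — all W, so L
(3,4): →(0,4)(W), (3,1)(W), (2,3)(W) — all W, so L
(4,3): →(1,3)(W), (0,3)(W), (4,0)(W), (3,2)(W) — all W, so L
(4,9): →(1,9)(W), (0,9)(W), (4,6)(W), (3,8)(W) — all W, so L
(5,1): →(2,1)(W), (1,1)(W), (4,0)(W) — all W, so L
(5,3): →(2,3)(W), (1,3)(W), (5,0)(W), (4,2)(W) — all W, so L
(5,7): →(2,7)(W), (1,7)(W), (5,4)(W), (4,6)(W) — all W, so L
(6,1): →(3,1)(W), (2,1)(W), (5,0)(W) — all W, so L
(6,3): →(3,3)(W), (2,3)(W), (6,0)(W), (5,2)(W) — all W, so L
(6,5): →(3,5)(W), (2,5)(W), (6,2)(W), (5,4)(W) — all W, so L
(6,7): →(3,7)(W), (2,7)(W), (6,4)(W), (5,6)(W) — all W, so L
(7,0): →(4,0)(W), (3,0)(W) — all W, so L
(7,1): →(4,1)(W), (3,1)(W), (6,0)(W) — all W, so L
(7,5): →(4,5)(W), (3,5)(W), (7,2)(W), (6,4)(W) — all W, so L
(7,7): →(4,7)(W), (3,7)(W), (7,4)(W), (6,6)(W) — all W, so L
(8,0): →(5,0)(W), (4,0)(W) — all W, so L
(8,4): →(5,4)(W), (4,4)(W), (8,1)(W), (7,3)(W) — all W, so L
(8,5): →(5,5)(W), (4,5)(W), (8,2)(W), (7,4)(W) — all W, so L
Every other cell has at least one move into one of the L cells above, so it is W.
L cells per row: a=0: 6, a=1: 4, a=2: 5, a=3: 1, a=4: 2, a=5: 3, a=6: 4, a=7: 4, a=8: 3; total 32.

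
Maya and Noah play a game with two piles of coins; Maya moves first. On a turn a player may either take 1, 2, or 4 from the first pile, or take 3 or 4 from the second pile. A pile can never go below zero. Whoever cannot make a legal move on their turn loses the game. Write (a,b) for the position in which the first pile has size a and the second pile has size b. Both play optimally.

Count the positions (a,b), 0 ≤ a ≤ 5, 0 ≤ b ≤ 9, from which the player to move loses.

20

Positions with no move are L. A position that does have a move is losing for the player to move precisely when every available move leads to a winning position for the opponent. Fill in the labels:
Every move lowers a or b (never raises either), so fill the grid row by row in increasing a, and left to right within a row: each cell's successors are then already labelled.
      b=0  b=1  b=2  b=3  b=4  b=5  b=6  b=7  b=8  b=9
a=0:    L    L    L    W    W    W    W    L    L    L
a=1:    W    W    W    L    L    L    W    W    W    W
a=2:    W    W    W    W    W    W    L    W    W    W
a=3:    L    L    L    W    W    W    W    L    L    L
a=4:    W    W    W    L    L    L    W    W    W    W
a=5:    W    W    W    W    W    W    L    W    W    W
Cells with no legal move (terminal, hence L): (0,0), (0,1), (0,2).
The remaining L cells, each justified by listing all of its moves:
(0,7): moves to (0,4)(W), (0,3)(W); every one is W ⇒ L
(0,8): moves to (0,5)(W), (0,4)(W); every one is W ⇒ L
(0,9): moves to (0,6)(W), (0,5)(W); every one is W ⇒ L
(1,3): moves to (0,3)(W), (1,0)(W); every one is W ⇒ L
(1,4): moves to (0,4)(W), (1,1)(W), (1,0)(W); every one is W ⇒ L
(1,5): moves to (0,5)(W), (1,2)(W), (1,1)(W); every one is W ⇒ L
(2,6): moves to (1,6)(W), (0,6)(W), (2,3)(W), (2,2)(W); every one is W ⇒ L
(3,0): moves to (2,0)(W), (1,0)(W); every one is W ⇒ L
(3,1): moves to (2,1)(W), (1,1)(W); every one is W ⇒ L
(3,2): moves to (2,2)(W), (1,2)(W); every one is W ⇒ L
(3,7): moves to (2,7)(W), (1,7)(W), (3,4)(W), (3,3)(W); every one is W ⇒ L
(3,8): moves to (2,8)(W), (1,8)(W), (3,5)(W), (3,4)(W); every one is W ⇒ L
(3,9): moves to (2,9)(W), (1,9)(W), (3,6)(W), (3,5)(W); every one is W ⇒ L
(4,3): moves to (3,3)(W), (2,3)(W), (0,3)(W), (4,0)(W); every one is W ⇒ L
(4,4): moves to (3,4)(W), (2,4)(W), (0,4)(W), (4,1)(W), (4,0)(W); every one is W ⇒ L
(4,5): moves to (3,5)(W), (2,5)(W), (0,5)(W), (4,2)(W), (4,1)(W); every one is W ⇒ L
(5,6): moves to (4,6)(W), (3,6)(W), (1,6)(W), (5,3)(W), (5,2)(W); every one is W ⇒ L
Every other cell has at least one move into one of the L cells above, so it is W.
L cells per row: a=0: 6, a=1: 3, a=2: 1, a=3: 6, a=4: 3, a=5: 1; total 20.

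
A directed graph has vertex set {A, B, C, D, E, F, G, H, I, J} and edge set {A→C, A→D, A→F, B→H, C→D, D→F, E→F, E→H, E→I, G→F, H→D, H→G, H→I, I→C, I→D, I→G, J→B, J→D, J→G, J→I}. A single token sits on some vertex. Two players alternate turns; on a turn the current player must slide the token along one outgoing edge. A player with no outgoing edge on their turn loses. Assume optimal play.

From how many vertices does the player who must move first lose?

Label each position W (a win for the player to move) or L (a loss). A position with no legal move is L; any other position is W exactly when some move reaches an L, and L when every move reaches a W.
Every edge goes from a vertex to one that appears earlier in the order F, D, C, G, I, H, E, B, J, A, so processing vertices in that order labels each vertex after all of its successors.
F: no outgoing edge → L
D: →F(L), so W
C: →D(W) only, which is W, so L
G: →F(L), so W
I: →C(L), so W
H: →I(W), G(W), D(W) — all W, so L
E: →H(L), so W
B: →H(L), so W
J: →B(W), I(W), G(W), D(W) — all W, so L
A: →C(L), so W
The L vertices are C, F, H, J; that is 4 in all.

4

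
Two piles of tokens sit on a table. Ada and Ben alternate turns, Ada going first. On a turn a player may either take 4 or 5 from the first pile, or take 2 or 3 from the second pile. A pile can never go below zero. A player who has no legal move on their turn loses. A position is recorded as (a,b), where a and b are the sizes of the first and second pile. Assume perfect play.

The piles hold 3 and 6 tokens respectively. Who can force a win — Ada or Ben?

Ben wins.

Compute win/loss labels from the base case upward. A position with no move is L. Any other position is W if it can reach an L in one move, else L.
No move ever increases a pile, so every position that can arise here has a ≤ 3 and b ≤ 6; it is enough to label the cells with 0 ≤ a ≤ 3 and 0 ≤ b ≤ 6.
Every move lowers a or b (never raises either), so fill the grid row by row in increasing a, and left to right within a row: each cell's successors are then already labelled.
      b=0  b=1  b=2  b=3  b=4  b=5  b=6
a=0:    L    L    W    W    W    L    L
a=1:    L    L    W    W    W    L    L
a=2:    L    L    W    W    W    L    L
a=3:    L    L    W    W    W    L    L
Cells with no legal move (terminal, hence L): (0,0), (0,1), (1,0), (1,1), (2,0), (2,1), (3,0), (3,1).
The remaining L cells, each justified by listing all of its moves:
(0,5): L (options (0,3)(W), (0,2)(W) are all W)
(0,6): L (options (0,4)(W), (0,3)(W) are all W)
(1,5): L (options (1,3)(W), (1,2)(W) are all W)
(1,6): L (options (1,4)(W), (1,3)(W) are all W)
(2,5): L (options (2,3)(W), (2,2)(W) are all W)
(2,6): L (options (2,4)(W), (2,3)(W) are all W)
(3,5): L (options (3,3)(W), (3,2)(W) are all W)
(3,6): L (options (3,4)(W), (3,3)(W) are all W)
Every other cell has at least one move into one of the L cells above, so it is W.
The starting position (3,6) is L: whatever Ada does, the opponent receives a W position.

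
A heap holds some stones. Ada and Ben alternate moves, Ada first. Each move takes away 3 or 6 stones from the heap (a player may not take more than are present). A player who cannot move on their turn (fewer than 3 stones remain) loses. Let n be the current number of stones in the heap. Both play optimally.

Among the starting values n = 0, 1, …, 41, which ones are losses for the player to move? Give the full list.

0, 1, 2, 9, 10, 11, 18, 19, 20, 27, 28, 29, 36, 37, 38

Classify positions by backward induction: terminal positions (no move available) are L. From any other position, the mover wins iff some move reaches an L.
n=0: no move → L
n=1: no move → L
n=2: no move → L
n=3: W (go to 0, an L position)
n=4: W (go to 1, an L position)
n=5: W (go to 2, an L position)
n=6: W (go to 0, an L position)
n=7: W (go to 1, an L position)
n=8: W (go to 2, an L position)
n=9: L (options 6(W), 3(W) are all W)
n=10: L (options 7(W), 4(W) are all W)
n=11: L (options 8(W), 5(W) are all W)
n=12: W (go to 9, an L position)
n=13: W (go to 10, an L position)
n=14: W (go to 11, an L position)
n=15: W (go to 9, an L position)
n=16: W (go to 10, an L position)
n=17: W (go to 11, an L position)
n=18: L (options 15(W), 12(W) are all W)
n=19: L (options 16(W), 13(W) are all W)
n=20: L (options 17(W), 14(W) are all W)
n=21: W (go to 18, an L position)
n=22: W (go to 19, an L position)
n=23: W (go to 20, an L position)
n=24: W (go to 18, an L position)
n=25: W (go to 19, an L position)
n=26: W (go to 20, an L position)
n=27: L (options 24(W), 21(W) are all W)
n=28: L (options 25(W), 22(W) are all W)
n=29: L (options 26(W), 23(W) are all W)
n=30: W (go to 27, an L position)
n=31: W (go to 28, an L position)
n=32: W (go to 29, an L position)
n=33: W (go to 27, an L position)
n=34: W (go to 28, an L position)
n=35: W (go to 29, an L position)
n=36: L (options 33(W), 30(W) are all W)
n=37: L (options 34(W), 31(W) are all W)
n=38: L (options 35(W), 32(W) are all W)
n=39: W (go to 36, an L position)
n=40: W (go to 37, an L position)
n=41: W (go to 38, an L position)
The losing starting values of n are exactly the entries labelled L in this table (15 of them).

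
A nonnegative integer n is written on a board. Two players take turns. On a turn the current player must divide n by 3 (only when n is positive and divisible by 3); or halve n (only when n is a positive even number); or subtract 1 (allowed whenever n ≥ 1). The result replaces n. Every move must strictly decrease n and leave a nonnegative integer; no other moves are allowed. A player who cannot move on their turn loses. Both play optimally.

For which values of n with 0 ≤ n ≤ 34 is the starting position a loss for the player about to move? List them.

Classify positions by backward induction: terminal positions (no move available) are L. From any other position, the mover wins iff some move reaches an L.
n=0: no move → L
n=1: →0(L), so W
n=2: →1(W) only, which is W, so L
n=3: →2(L), so W
n=4: →2(L), so W
n=5: →4(W) only, which is W, so L
n=6: →2(L), so W
n=7: →6(W) only, which is W, so L
n=8: →7(L), so W
n=9: →3(W), 8(W) — all W, so L
n=10: →5(L), so W
n=11: →10(W) only, which is W, so L
n=12: →11(L), so W
n=13: →12(W) only, which is W, so L
n=14: →7(L), so W
n=15: →5(L), so W
n=16: →8(W), 15(W) — all W, so L
n=17: →16(L), so W
n=18: →9(L), so W
n=19: →18(W) only, which is W, so L
n=20: →19(L), so W
n=21: →7(L), so W
n=22: →11(L), so W
n=23: →22(W) only, which is W, so L
n=24: →23(L), so W
n=25: →24(W) only, which is W, so L
n=26: →13(L), so W
n=27: →9(L), so W
n=28: →14(W), 27(W) — all W, so L
n=29: →28(L), so W
n=30: →10(W), 15(W), 29(W) — all W, so L
n=31: →30(L), so W
n=32: →16(L), so W
n=33: →11(L), so W
n=34: →17(W), 33(W) — all W, so L
Reading off the rows marked L gives the requested list; there are 14 such values of n.

0, 2, 5, 7, 9, 11, 13, 16, 19, 23, 25, 28, 30, 34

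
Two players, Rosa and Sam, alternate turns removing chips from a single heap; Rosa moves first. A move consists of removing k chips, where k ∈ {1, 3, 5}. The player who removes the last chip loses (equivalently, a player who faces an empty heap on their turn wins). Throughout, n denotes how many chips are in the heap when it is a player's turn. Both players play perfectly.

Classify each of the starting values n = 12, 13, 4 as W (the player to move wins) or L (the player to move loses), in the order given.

Label each position W (a win for the player to move) or L (a loss). A position with no legal move is W; any other position is W exactly when some move reaches an L, and L when every move reaches a W.
n=0: no move; the opponent has just taken the last chip and therefore loses → W
n=1: only reaches 0(W), which is W → L
n=2: reaches L-position 1 → W
n=3: only reaches 2(W), 0(W), all W → L
n=4: reaches L-position 3 → W
n=5: only reaches 4(W), 2(W), 0(W), all W → L
n=6: reaches L-position 5 → W
n=7: only reaches 6(W), 4(W), 2(W), all W → L
n=8: reaches L-position 7 → W
n=9: only reaches 8(W), 6(W), 4(W), all W → L
n=10: reaches L-position 9 → W
n=11: only reaches 10(W), 8(W), 6(W), all W → L
n=12: reaches L-position 11 → W
n=13: only reaches 12(W), 10(W), 8(W), all W → L

12: W, 13: L, 4: W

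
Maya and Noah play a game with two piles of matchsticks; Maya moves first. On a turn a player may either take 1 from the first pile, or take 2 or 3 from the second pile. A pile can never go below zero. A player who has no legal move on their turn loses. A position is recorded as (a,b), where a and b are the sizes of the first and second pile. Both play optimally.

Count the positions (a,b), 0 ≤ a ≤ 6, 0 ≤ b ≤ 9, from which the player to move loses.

Work bottom-up. With no move the player to move loses. Otherwise the position is W if at least one move leads to an L position for the opponent, and L if every move leads to a W.
Every move lowers a or b (never raises either), so fill the grid row by row in increasing a, and left to right within a row: each cell's successors are then already labelled.
      b=0  b=1  b=2  b=3  b=4  b=5  b=6  b=7  b=8  b=9
a=0:    L    L    W    W    W    L    L    W    W    W
a=1:    W    W    L    L    W    W    W    L    L    W
a=2:    L    L    W    W    W    L    L    W    W    W
a=3:    W    W    L    L    W    W    W    L    L    W
a=4:    L    L    W    W    W    L    L    W    W    W
a=5:    W    W    L    L    W    W    W    L    L    W
a=6:    L    L    W    W    W    L    L    W    W    W
Cells with no legal move (terminal, hence L): (0,0), (0,1).
The remaining L cells, each justified by listing all of its moves:
(0,5): moves to (0,3)(W), (0,2)(W); every one is W ⇒ L
(0,6): moves to (0,4)(W), (0,3)(W); every one is W ⇒ L
(1,2): moves to (0,2)(W), (1,0)(W); every one is W ⇒ L
(1,3): moves to (0,3)(W), (1,1)(W), (1,0)(W); every one is W ⇒ L
(1,7): moves to (0,7)(W), (1,5)(W), (1,4)(W); every one is W ⇒ L
(1,8): moves to (0,8)(W), (1,6)(W), (1,5)(W); every one is W ⇒ L
(2,0): the only move is to (1,0)(W), a W ⇒ L
(2,1): the only move is to (1,1)(W), a W ⇒ L
(2,5): moves to (1,5)(W), (2,3)(W), (2,2)(W); every one is W ⇒ L
(2,6): moves to (1,6)(W), (2,4)(W), (2,3)(W); every one is W ⇒ L
(3,2): moves to (2,2)(W), (3,0)(W); every one is W ⇒ L
(3,3): moves to (2,3)(W), (3,1)(W), (3,0)(W); every one is W ⇒ L
(3,7): moves to (2,7)(W), (3,5)(W), (3,4)(W); every one is W ⇒ L
(3,8): moves to (2,8)(W), (3,6)(W), (3,5)(W); every one is W ⇒ L
(4,0): the only move is to (3,0)(W), a W ⇒ L
(4,1): the only move is to (3,1)(W), a W ⇒ L
(4,5): moves to (3,5)(W), (4,3)(W), (4,2)(W); every one is W ⇒ L
(4,6): moves to (3,6)(W), (4,4)(W), (4,3)(W); every one is W ⇒ L
(5,2): moves to (4,2)(W), (5,0)(W); every one is W ⇒ L
(5,3): moves to (4,3)(W), (5,1)(W), (5,0)(W); every one is W ⇒ L
(5,7): moves to (4,7)(W), (5,5)(W), (5,4)(W); every one is W ⇒ L
(5,8): moves to (4,8)(W), (5,6)(W), (5,5)(W); every one is W ⇒ L
(6,0): the only move is to (5,0)(W), a W ⇒ L
(6,1): the only move is to (5,1)(W), a W ⇒ L
(6,5): moves to (5,5)(W), (6,3)(W), (6,2)(W); every one is W ⇒ L
(6,6): moves to (5,6)(W), (6,4)(W), (6,3)(W); every one is W ⇒ L
Every other cell has at least one move into one of the L cells above, so it is W.
L cells per row: a=0: 4, a=1: 4, a=2: 4, a=3: 4, a=4: 4, a=5: 4, a=6: 4; total 28.

28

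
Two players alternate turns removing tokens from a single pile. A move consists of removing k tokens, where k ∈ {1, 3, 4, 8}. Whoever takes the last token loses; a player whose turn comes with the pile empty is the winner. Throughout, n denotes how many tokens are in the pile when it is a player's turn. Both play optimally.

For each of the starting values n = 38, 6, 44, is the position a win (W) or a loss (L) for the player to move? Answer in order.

38: L, 6: W, 44: W

Work bottom-up. With no move the player to move wins. Otherwise the position is W if at least one move leads to an L position for the opponent, and L if every move leads to a W.
n=0: no move; the opponent has just taken the last token and therefore loses → W
n=1: the only move is to 0(W), a W ⇒ L
n=2: can move to 1, which is L ⇒ W
n=3: moves to 2(W), 0(W); every one is W ⇒ L
n=4: can move to 3, which is L ⇒ W
n=5: can move to 1, which is L ⇒ W
n=6: can move to 3, which is L ⇒ W
n=7: can move to 3, which is L ⇒ W
n=8: moves to 7(W), 5(W), 4(W), 0(W); every one is W ⇒ L
n=9: can move to 8, which is L ⇒ W
n=10: moves to 9(W), 7(W), 6(W), 2(W); every one is W ⇒ L
n=11: can move to 10, which is L ⇒ W
n=12: can move to 8, which is L ⇒ W
n=13: can move to 10, which is L ⇒ W
n=14: can move to 10, which is L ⇒ W
n=15: moves to 14(W), 12(W), 11(W), 7(W); every one is W ⇒ L
n=16: can move to 15, which is L ⇒ W
n=17: moves to 16(W), 14(W), 13(W), 9(W); every one is W ⇒ L
n=18: can move to 17, which is L ⇒ W
n=19: can move to 15, which is L ⇒ W
n=20: can move to 17, which is L ⇒ W
n=21: can move to 17, which is L ⇒ W
n=22: moves to 21(W), 19(W), 18(W), 14(W); every one is W ⇒ L
n=23: can move to 22, which is L ⇒ W
n=24: moves to 23(W), 21(W), 20(W), 16(W); every one is W ⇒ L
n=25: can move to 24, which is L ⇒ W
n=26: can move to 22, which is L ⇒ W
n=27: can move to 24, which is L ⇒ W
n=28: can move to 24, which is L ⇒ W
n=29: moves to 28(W), 26(W), 25(W), 21(W); every one is W ⇒ L
n=30: can move to 29, which is L ⇒ W
n=31: moves to 30(W), 28(W), 27(W), 23(W); every one is W ⇒ L
n=32: can move to 31, which is L ⇒ W
n=33: can move to 29, which is L ⇒ W
n=34: can move to 31, which is L ⇒ W
n=35: can move to 31, which is L ⇒ W
n=36: moves to 35(W), 33(W), 32(W), 28(W); every one is W ⇒ L
n=37: can move to 36, which is L ⇒ W
n=38: moves to 37(W), 35(W), 34(W), 30(W); every one is W ⇒ L
n=39: can move to 38, which is L ⇒ W
n=40: can move to 36, which is L ⇒ W
n=41: can move to 38, which is L ⇒ W
n=42: can move to 38, which is L ⇒ W
n=43: moves to 42(W), 40(W), 39(W), 35(W); every one is W ⇒ L
n=44: can move to 43, which is L ⇒ W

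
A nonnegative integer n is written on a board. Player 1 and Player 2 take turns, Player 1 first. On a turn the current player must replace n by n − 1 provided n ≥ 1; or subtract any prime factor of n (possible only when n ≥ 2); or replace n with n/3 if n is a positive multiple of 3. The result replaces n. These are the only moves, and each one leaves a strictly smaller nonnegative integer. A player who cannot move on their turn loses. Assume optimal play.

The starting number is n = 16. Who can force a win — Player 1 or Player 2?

Use the standard recursion: the mover loses at a terminal position; elsewhere, the mover wins exactly when some move hands the opponent an L position.
n=0: no move → L
n=1: can move to 0, which is L ⇒ W
n=2: can move to 0, which is L ⇒ W
n=3: can move to 0, which is L ⇒ W
n=4: moves to 2(W), 3(W); every one is W ⇒ L
n=5: can move to 0, which is L ⇒ W
n=6: can move to 4, which is L ⇒ W
n=7: can move to 0, which is L ⇒ W
n=8: moves to 6(W), 7(W); every one is W ⇒ L
n=9: can move to 8, which is L ⇒ W
n=10: can move to 8, which is L ⇒ W
n=11: can move to 0, which is L ⇒ W
n=12: can move to 4, which is L ⇒ W
n=13: can move to 0, which is L ⇒ W
n=14: moves to 7(W), 12(W), 13(W); every one is W ⇒ L
n=15: can move to 14, which is L ⇒ W
n=16: can move to 14, which is L ⇒ W
From 16 Player 1 can move to 14, reaching an L position.

Player 1 wins.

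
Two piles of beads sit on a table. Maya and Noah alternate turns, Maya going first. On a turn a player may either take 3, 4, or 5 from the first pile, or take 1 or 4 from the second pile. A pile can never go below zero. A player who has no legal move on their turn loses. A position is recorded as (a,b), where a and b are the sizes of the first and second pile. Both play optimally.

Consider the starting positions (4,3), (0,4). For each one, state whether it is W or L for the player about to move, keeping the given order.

(4,3): L, (0,4): W

Positions with no move are L. A position that does have a move is losing for the player to move precisely when every available move leads to a winning position for the opponent. Fill in the labels:
No move ever increases a pile, so every position that can arise here has a ≤ 4 and b ≤ 4; it is enough to label the cells with 0 ≤ a ≤ 4 and 0 ≤ b ≤ 4.
Every move lowers a or b (never raises either), so fill the grid row by row in increasing a, and left to right within a row: each cell's successors are then already labelled.
      b=0  b=1  b=2  b=3  b=4
a=0:    L    W    L    W    W
a=1:    L    W    L    W    W
a=2:    L    W    L    W    W
a=3:    W    L    W    L    W
a=4:    W    L    W    L    W
Cells with no legal move (terminal, hence L): (0,0), (1,0), (2,0).
The remaining L cells, each justified by listing all of its moves:
(0,2): L (sole option (0,1)(W) is W)
(1,2): L (sole option (1,1)(W) is W)
(2,2): L (sole option (2,1)(W) is W)
(3,1): L (options (0,1)(W), (3,0)(W) are all W)
(3,3): L (options (0,3)(W), (3,2)(W) are all W)
(4,1): L (options (1,1)(W), (0,1)(W), (4,0)(W) are all W)
(4,3): L (options (1,3)(W), (0,3)(W), (4,2)(W) are all W)
Every other cell has at least one move into one of the L cells above, so it is W.
(4,3): one of the L cells justified above, so L
(0,4): the move to (0,0) reaches an L cell, so W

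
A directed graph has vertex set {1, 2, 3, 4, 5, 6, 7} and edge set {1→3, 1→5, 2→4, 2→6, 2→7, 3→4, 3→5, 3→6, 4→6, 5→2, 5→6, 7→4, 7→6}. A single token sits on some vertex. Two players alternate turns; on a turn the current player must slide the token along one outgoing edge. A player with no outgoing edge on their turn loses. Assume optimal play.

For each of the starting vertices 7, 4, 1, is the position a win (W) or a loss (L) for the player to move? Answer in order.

Compute win/loss labels from the base case upward. A position with no move is L. Any other position is W if it can reach an L in one move, else L.
Every edge goes from a vertex to one that appears earlier in the order 6, 4, 7, 2, 5, 3, 1, so processing vertices in that order labels each vertex after all of its successors.
6: no outgoing edge → L
4: →6(L), so W
7: →6(L), so W
2: →6(L), so W
5: →6(L), so W
3: →6(L), so W
1: →3(W), 5(W) — all W, so L

7: W, 4: W, 1: L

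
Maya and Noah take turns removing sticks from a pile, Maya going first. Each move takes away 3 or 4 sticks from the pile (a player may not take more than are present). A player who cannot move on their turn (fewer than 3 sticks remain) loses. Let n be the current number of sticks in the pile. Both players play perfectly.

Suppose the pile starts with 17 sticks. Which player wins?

Positions with no move are L. A position that does have a move is losing for the player to move precisely when every available move leads to a winning position for the opponent. Fill in the labels:
n=0: no move → L
n=1: no move → L
n=2: no move → L
n=3: reaches L-position 0 → W
n=4: reaches L-position 1 → W
n=5: reaches L-position 2 → W
n=6: reaches L-position 2 → W
n=7: only reaches 4(W), 3(W), all W → L
n=8: only reaches 5(W), 4(W), all W → L
n=9: only reaches 6(W), 5(W), all W → L
n=10: reaches L-position 7 → W
n=11: reaches L-position 8 → W
n=12: reaches L-position 9 → W
n=13: reaches L-position 9 → W
n=14: only reaches 11(W), 10(W), all W → L
n=15: only reaches 12(W), 11(W), all W → L
n=16: only reaches 13(W), 12(W), all W → L
n=17: reaches L-position 14 → W
From 17 Maya can remove 3, leaving 14, reaching an L position.

Maya wins.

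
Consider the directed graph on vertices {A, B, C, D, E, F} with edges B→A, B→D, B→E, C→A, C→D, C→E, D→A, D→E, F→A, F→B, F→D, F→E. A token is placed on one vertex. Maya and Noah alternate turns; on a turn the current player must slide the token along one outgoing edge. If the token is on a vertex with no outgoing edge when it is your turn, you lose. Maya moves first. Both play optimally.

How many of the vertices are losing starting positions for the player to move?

Use the standard recursion: the mover loses at a terminal position; elsewhere, the mover wins exactly when some move hands the opponent an L position.
Every edge goes from a vertex to one that appears earlier in the order A, E, D, B, F, C, so processing vertices in that order labels each vertex after all of its successors.
A: no outgoing edge → L
E: no outgoing edge → L
D: W (go to E, an L position)
B: W (go to E, an L position)
F: W (go to E, an L position)
C: W (go to E, an L position)
The L vertices are A, E; that is 2 in all.

2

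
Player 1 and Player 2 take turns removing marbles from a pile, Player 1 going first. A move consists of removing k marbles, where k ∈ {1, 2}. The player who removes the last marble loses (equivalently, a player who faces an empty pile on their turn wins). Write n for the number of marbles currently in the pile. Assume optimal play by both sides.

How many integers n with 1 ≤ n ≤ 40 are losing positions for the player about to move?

14

Compute win/loss labels from the base case upward. A position with no move is W. Any other position is W if it can reach an L in one move, else L.
n=0: no move; the opponent has just taken the last marble and therefore loses → W
n=1: →0(W) only, which is W, so L
n=2: →1(L), so W
n=3: →1(L), so W
n=4: →3(W), 2(W) — all W, so L
n=5: →4(L), so W
n=6: →4(L), so W
n=7: →6(W), 5(W) — all W, so L
n=8: →7(L), so W
n=9: →7(L), so W
n=10: →9(W), 8(W) — all W, so L
n=11: →10(L), so W
n=12: →10(L), so W
n=13: →12(W), 11(W) — all W, so L
n=14: →13(L), so W
n=15: →13(L), so W
n=16: →15(W), 14(W) — all W, so L
n=17: →16(L), so W
n=18: →16(L), so W
n=19: →18(W), 17(W) — all W, so L
n=20: →19(L), so W
n=21: →19(L), so W
n=22: →21(W), 20(W) — all W, so L
n=23: →22(L), so W
n=24: →22(L), so W
n=25: →24(W), 23(W) — all W, so L
n=26: →25(L), so W
n=27: →25(L), so W
n=28: →27(W), 26(W) — all W, so L
n=29: →28(L), so W
n=30: →28(L), so W
n=31: →30(W), 29(W) — all W, so L
n=32: →31(L), so W
n=33: →31(L), so W
n=34: →33(W), 32(W) — all W, so L
n=35: →34(L), so W
n=36: →34(L), so W
n=37: →36(W), 35(W) — all W, so L
n=38: →37(L), so W
n=39: →37(L), so W
n=40: →39(W), 38(W) — all W, so L
L entries with 1 ≤ n ≤ 40 (the range starts at n=1): n = 1, 4, 7, 10, 13, 16, 19, 22, 25, 28, 31, 34, 37, 40; that makes 14.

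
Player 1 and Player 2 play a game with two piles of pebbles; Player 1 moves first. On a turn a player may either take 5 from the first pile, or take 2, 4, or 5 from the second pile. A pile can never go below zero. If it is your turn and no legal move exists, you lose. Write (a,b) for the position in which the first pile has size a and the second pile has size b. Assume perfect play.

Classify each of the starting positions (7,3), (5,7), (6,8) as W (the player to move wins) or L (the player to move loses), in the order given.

(7,3): L, (5,7): W, (6,8): W

Positions with no move are L. A position that does have a move is losing for the player to move precisely when every available move leads to a winning position for the opponent. Fill in the labels:
No move ever increases a pile, so every position that can arise here has a ≤ 7 and b ≤ 8; it is enough to label the cells with 0 ≤ a ≤ 7 and 0 ≤ b ≤ 8.
Every move lowers a or b (never raises either), so fill the grid row by row in increasing a, and left to right within a row: each cell's successors are then already labelled.
      b=0  b=1  b=2  b=3  b=4  b=5  b=6  b=7  b=8
a=0:    L    L    W    W    W    W    W    L    L
a=1:    L    L    W    W    W    W    W    L    L
a=2:    L    L    W    W    W    W    W    L    L
a=3:    L    L    W    W    W    W    W    L    L
a=4:    L    L    W    W    W    W    W    L    L
a=5:    W    W    L    L    W    W    W    W    W
a=6:    W    W    L    L    W    W    W    W    W
a=7:    W    W    L    L    W    W    W    W    W
Cells with no legal move (terminal, hence L): (0,0), (0,1), (1,0), (1,1), (2,0), (2,1), (3,0), (3,1), (4,0), (4,1).
The remaining L cells, each justified by listing all of its moves:
(0,7): moves to (0,5)(W), (0,3)(W), (0,2)(W); every one is W ⇒ L
(0,8): moves to (0,6)(W), (0,4)(W), (0,3)(W); every one is W ⇒ L
(1,7): moves to (1,5)(W), (1,3)(W), (1,2)(W); every one is W ⇒ L
(1,8): moves to (1,6)(W), (1,4)(W), (1,3)(W); every one is W ⇒ L
(2,7): moves to (2,5)(W), (2,3)(W), (2,2)(W); every one is W ⇒ L
(2,8): moves to (2,6)(W), (2,4)(W), (2,3)(W); every one is W ⇒ L
(3,7): moves to (3,5)(W), (3,3)(W), (3,2)(W); every one is W ⇒ L
(3,8): moves to (3,6)(W), (3,4)(W), (3,3)(W); every one is W ⇒ L
(4,7): moves to (4,5)(W), (4,3)(W), (4,2)(W); every one is W ⇒ L
(4,8): moves to (4,6)(W), (4,4)(W), (4,3)(W); every one is W ⇒ L
(5,2): moves to (0,2)(W), (5,0)(W); every one is W ⇒ L
(5,3): moves to (0,3)(W), (5,1)(W); every one is W ⇒ L
(6,2): moves to (1,2)(W), (6,0)(W); every one is W ⇒ L
(6,3): moves to (1,3)(W), (6,1)(W); every one is W ⇒ L
(7,2): moves to (2,2)(W), (7,0)(W); every one is W ⇒ L
(7,3): moves to (2,3)(W), (7,1)(W); every one is W ⇒ L
Every other cell has at least one move into one of the L cells above, so it is W.
(7,3): one of the L cells justified above, so L
(5,7): the move to (0,7) reaches an L cell, so W
(6,8): the move to (1,8) reaches an L cell, so W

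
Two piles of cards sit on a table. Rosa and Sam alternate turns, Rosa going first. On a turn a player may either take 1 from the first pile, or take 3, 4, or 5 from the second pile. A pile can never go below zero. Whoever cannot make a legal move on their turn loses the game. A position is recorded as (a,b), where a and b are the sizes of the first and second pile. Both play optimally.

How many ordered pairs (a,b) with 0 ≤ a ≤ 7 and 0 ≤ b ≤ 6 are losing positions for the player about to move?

24

Compute win/loss labels from the base case upward. A position with no move is L. Any other position is W if it can reach an L in one move, else L.
Every move lowers a or b (never raises either), so fill the grid row by row in increasing a, and left to right within a row: each cell's successors are then already labelled.
      b=0  b=1  b=2  b=3  b=4  b=5  b=6
a=0:    L    L    L    W    W    W    W
a=1:    W    W    W    L    L    L    W
a=2:    L    L    L    W    W    W    W
a=3:    W    W    W    L    L    L    W
a=4:    L    L    L    W    W    W    W
a=5:    W    W    W    L    L    L    W
a=6:    L    L    L    W    W    W    W
a=7:    W    W    W    L    L    L    W
Cells with no legal move (terminal, hence L): (0,0), (0,1), (0,2).
The remaining L cells, each justified by listing all of its moves:
(1,3): moves to (0,3)(W), (1,0)(W); every one is W ⇒ L
(1,4): moves to (0,4)(W), (1,1)(W), (1,0)(W); every one is W ⇒ L
(1,5): moves to (0,5)(W), (1,2)(W), (1,1)(W), (1,0)(W); every one is W ⇒ L
(2,0): the only move is to (1,0)(W), a W ⇒ L
(2,1): the only move is to (1,1)(W), a W ⇒ L
(2,2): the only move is to (1,2)(W), a W ⇒ L
(3,3): moves to (2,3)(W), (3,0)(W); every one is W ⇒ L
(3,4): moves to (2,4)(W), (3,1)(W), (3,0)(W); every one is W ⇒ L
(3,5): moves to (2,5)(W), (3,2)(W), (3,1)(W), (3,0)(W); every one is W ⇒ L
(4,0): the only move is to (3,0)(W), a W ⇒ L
(4,1): the only move is to (3,1)(W), a W ⇒ L
(4,2): the only move is to (3,2)(W), a W ⇒ L
(5,3): moves to (4,3)(W), (5,0)(W); every one is W ⇒ L
(5,4): moves to (4,4)(W), (5,1)(W), (5,0)(W); every one is W ⇒ L
(5,5): moves to (4,5)(W), (5,2)(W), (5,1)(W), (5,0)(W); every one is W ⇒ L
(6,0): the only move is to (5,0)(W), a W ⇒ L
(6,1): the only move is to (5,1)(W), a W ⇒ L
(6,2): the only move is to (5,2)(W), a W ⇒ L
(7,3): moves to (6,3)(W), (7,0)(W); every one is W ⇒ L
(7,4): moves to (6,4)(W), (7,1)(W), (7,0)(W); every one is W ⇒ L
(7,5): moves to (6,5)(W), (7,2)(W), (7,1)(W), (7,0)(W); every one is W ⇒ L
Every other cell has at least one move into one of the L cells above, so it is W.
L cells per row: a=0: 3, a=1: 3, a=2: 3, a=3: 3, a=4: 3, a=5: 3, a=6: 3, a=7: 3; total 24.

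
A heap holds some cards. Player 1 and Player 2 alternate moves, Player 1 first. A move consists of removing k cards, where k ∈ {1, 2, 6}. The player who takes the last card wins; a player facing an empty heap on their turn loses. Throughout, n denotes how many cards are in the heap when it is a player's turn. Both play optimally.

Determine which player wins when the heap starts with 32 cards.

Player 1 wins.

Positions with no move are L. A position that does have a move is losing for the player to move precisely when every available move leads to a winning position for the opponent. Fill in the labels:
n=0: no move → L
n=1: W (go to 0, an L position)
n=2: W (go to 0, an L position)
n=3: L (options 2(W), 1(W) are all W)
n=4: W (go to 3, an L position)
n=5: W (go to 3, an L position)
n=6: W (go to 0, an L position)
n=7: L (options 6(W), 5(W), 1(W) are all W)
n=8: W (go to 7, an L position)
n=9: W (go to 7, an L position)
n=10: L (options 9(W), 8(W), 4(W) are all W)
n=11: W (go to 10, an L position)
n=12: W (go to 10, an L position)
n=13: W (go to 7, an L position)
n=14: L (options 13(W), 12(W), 8(W) are all W)
n=15: W (go to 14, an L position)
n=16: W (go to 14, an L position)
n=17: L (options 16(W), 15(W), 11(W) are all W)
n=18: W (go to 17, an L position)
n=19: W (go to 17, an L position)
n=20: W (go to 14, an L position)
n=21: L (options 20(W), 19(W), 15(W) are all W)
n=22: W (go to 21, an L position)
n=23: W (go to 21, an L position)
n=24: L (options 23(W), 22(W), 18(W) are all W)
n=25: W (go to 24, an L position)
n=26: W (go to 24, an L position)
n=27: W (go to 21, an L position)
n=28: L (options 27(W), 26(W), 22(W) are all W)
n=29: W (go to 28, an L position)
n=30: W (go to 28, an L position)
n=31: L (options 30(W), 29(W), 25(W) are all W)
n=32: W (go to 31, an L position)
From 32 Player 1 can remove 1, leaving 31, reaching an L position.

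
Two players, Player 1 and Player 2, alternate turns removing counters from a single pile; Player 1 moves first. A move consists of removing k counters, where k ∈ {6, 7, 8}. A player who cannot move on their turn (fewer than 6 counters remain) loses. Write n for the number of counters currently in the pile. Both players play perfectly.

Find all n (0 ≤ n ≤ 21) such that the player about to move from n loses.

Compute win/loss labels from the base case upward. A position with no move is L. Any other position is W if it can reach an L in one move, else L.
n=0: no move → L
n=1: no move → L
n=2: no move → L
n=3: no move → L
n=4: no move → L
n=5: no move → L
n=6: →0(L), so W
n=7: →1(L), so W
n=8: →2(L), so W
n=9: →3(L), so W
n=10: →4(L), so W
n=11: →5(L), so W
n=12: →5(L), so W
n=13: →5(L), so W
n=14: →8(W), 7(W), 6(W) — all W, so L
n=15: →9(W), 8(W), 7(W) — all W, so L
n=16: →10(W), 9(W), 8(W) — all W, so L
n=17: →11(W), 10(W), 9(W) — all W, so L
n=18: →12(W), 11(W), 10(W) — all W, so L
n=19: →13(W), 12(W), 11(W) — all W, so L
n=20: →14(L), so W
n=21: →15(L), so W
The losing starting values of n are exactly the entries labelled L in this table (12 of them).

0, 1, 2, 3, 4, 5, 14, 15, 16, 17, 18, 19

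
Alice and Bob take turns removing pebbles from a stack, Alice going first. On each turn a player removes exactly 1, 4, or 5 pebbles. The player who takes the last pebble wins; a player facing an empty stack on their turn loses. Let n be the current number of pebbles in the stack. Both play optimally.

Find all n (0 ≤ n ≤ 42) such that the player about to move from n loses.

Classify positions by backward induction: terminal positions (no move available) are L. From any other position, the mover wins iff some move reaches an L.
n=0: no move → L
n=1: reaches L-position 0 → W
n=2: only reaches 1(W), which is W → L
n=3: reaches L-position 2 → W
n=4: reaches L-position 0 → W
n=5: reaches L-position 0 → W
n=6: reaches L-position 2 → W
n=7: reaches L-position 2 → W
n=8: only reaches 7(W), 4(W), 3(W), all W → L
n=9: reaches L-position 8 → W
n=10: only reaches 9(W), 6(W), 5(W), all W → L
n=11: reaches L-position 10 → W
n=12: reaches L-position 8 → W
n=13: reaches L-position 8 → W
n=14: reaches L-position 10 → W
n=15: reaches L-position 10 → W
n=16: only reaches 15(W), 12(W), 11(W), all W → L
n=17: reaches L-position 16 → W
n=18: only reaches 17(W), 14(W), 13(W), all W → L
n=19: reaches L-position 18 → W
n=20: reaches L-position 16 → W
n=21: reaches L-position 16 → W
n=22: reaches L-position 18 → W
n=23: reaches L-position 18 → W
n=24: only reaches 23(W), 20(W), 19(W), all W → L
n=25: reaches L-position 24 → W
n=26: only reaches 25(W), 22(W), 21(W), all W → L
n=27: reaches L-position 26 → W
n=28: reaches L-position 24 → W
n=29: reaches L-position 24 → W
n=30: reaches L-position 26 → W
n=31: reaches L-position 26 → W
n=32: only reaches 31(W), 28(W), 27(W), all W → L
n=33: reaches L-position 32 → W
n=34: only reaches 33(W), 30(W), 29(W), all W → L
n=35: reaches L-position 34 → W
n=36: reaches L-position 32 → W
n=37: reaches L-position 32 → W
n=38: reaches L-position 34 → W
n=39: reaches L-position 34 → W
n=40: only reaches 39(W), 36(W), 35(W), all W → L
n=41: reaches L-position 40 → W
n=42: only reaches 41(W), 38(W), 37(W), all W → L
The losing starting values of n are exactly the entries labelled L in this table (12 of them).

0, 2, 8, 10, 16, 18, 24, 26, 32, 34, 40, 42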